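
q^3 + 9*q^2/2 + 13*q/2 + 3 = (q + 1)*(q + 3/2)*(q + 2)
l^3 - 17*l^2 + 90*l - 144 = (l - 8)*(l - 6)*(l - 3)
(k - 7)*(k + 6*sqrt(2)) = k^2 - 7*k + 6*sqrt(2)*k - 42*sqrt(2)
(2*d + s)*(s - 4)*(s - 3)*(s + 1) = 2*d*s^3 - 12*d*s^2 + 10*d*s + 24*d + s^4 - 6*s^3 + 5*s^2 + 12*s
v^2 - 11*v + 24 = (v - 8)*(v - 3)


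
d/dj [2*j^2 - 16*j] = 4*j - 16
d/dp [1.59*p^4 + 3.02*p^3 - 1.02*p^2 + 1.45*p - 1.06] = 6.36*p^3 + 9.06*p^2 - 2.04*p + 1.45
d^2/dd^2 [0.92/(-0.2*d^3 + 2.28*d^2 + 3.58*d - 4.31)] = ((1.104*d - 4.1952)*(0.2*d^3 - 2.28*d^2 - 3.58*d + 4.31) - 0.92*(-1.2*d^2 + 9.12*d + 7.16)*(-0.6*d^2 + 4.56*d + 3.58))/(0.2*d^3 - 2.28*d^2 - 3.58*d + 4.31)^3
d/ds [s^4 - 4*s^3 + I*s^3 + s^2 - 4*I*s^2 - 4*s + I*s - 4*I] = 4*s^3 + s^2*(-12 + 3*I) + s*(2 - 8*I) - 4 + I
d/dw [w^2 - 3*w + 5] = 2*w - 3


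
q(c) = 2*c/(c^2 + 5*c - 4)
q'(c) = 2*c*(-2*c - 5)/(c^2 + 5*c - 4)^2 + 2/(c^2 + 5*c - 4) = 2*(-c^2 - 4)/(c^4 + 10*c^3 + 17*c^2 - 40*c + 16)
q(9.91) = 0.14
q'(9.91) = -0.01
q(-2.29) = 0.45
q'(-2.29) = -0.18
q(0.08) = -0.04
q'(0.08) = -0.62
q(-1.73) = 0.36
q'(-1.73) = -0.15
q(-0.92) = 0.24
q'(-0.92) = -0.16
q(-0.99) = 0.25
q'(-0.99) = -0.16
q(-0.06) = 0.03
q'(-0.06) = -0.43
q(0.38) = -0.39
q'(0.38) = -2.17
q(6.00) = 0.19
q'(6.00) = -0.02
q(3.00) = 0.30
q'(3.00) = -0.06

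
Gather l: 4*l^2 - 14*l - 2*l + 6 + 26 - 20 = 4*l^2 - 16*l + 12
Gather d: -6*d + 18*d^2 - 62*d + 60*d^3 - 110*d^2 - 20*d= 60*d^3 - 92*d^2 - 88*d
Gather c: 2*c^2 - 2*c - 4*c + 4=2*c^2 - 6*c + 4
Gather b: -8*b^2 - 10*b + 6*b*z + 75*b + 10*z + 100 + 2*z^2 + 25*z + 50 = -8*b^2 + b*(6*z + 65) + 2*z^2 + 35*z + 150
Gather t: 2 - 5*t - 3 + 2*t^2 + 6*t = 2*t^2 + t - 1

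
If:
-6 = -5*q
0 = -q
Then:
No Solution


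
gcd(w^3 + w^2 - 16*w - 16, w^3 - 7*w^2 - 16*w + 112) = w^2 - 16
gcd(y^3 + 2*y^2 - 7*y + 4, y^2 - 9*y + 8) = y - 1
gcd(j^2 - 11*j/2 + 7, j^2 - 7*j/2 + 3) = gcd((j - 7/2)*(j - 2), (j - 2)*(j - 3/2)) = j - 2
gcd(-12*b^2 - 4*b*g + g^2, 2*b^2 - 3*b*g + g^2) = 1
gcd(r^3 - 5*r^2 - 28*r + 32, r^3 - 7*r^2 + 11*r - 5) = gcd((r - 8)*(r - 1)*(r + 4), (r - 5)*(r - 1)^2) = r - 1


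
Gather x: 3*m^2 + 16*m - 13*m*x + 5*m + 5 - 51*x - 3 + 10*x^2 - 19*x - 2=3*m^2 + 21*m + 10*x^2 + x*(-13*m - 70)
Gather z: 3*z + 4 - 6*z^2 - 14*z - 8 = -6*z^2 - 11*z - 4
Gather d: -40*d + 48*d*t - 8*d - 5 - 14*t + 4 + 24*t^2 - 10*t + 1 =d*(48*t - 48) + 24*t^2 - 24*t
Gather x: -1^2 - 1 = -2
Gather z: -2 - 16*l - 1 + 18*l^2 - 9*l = 18*l^2 - 25*l - 3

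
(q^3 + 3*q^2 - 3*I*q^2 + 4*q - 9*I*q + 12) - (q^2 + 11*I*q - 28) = q^3 + 2*q^2 - 3*I*q^2 + 4*q - 20*I*q + 40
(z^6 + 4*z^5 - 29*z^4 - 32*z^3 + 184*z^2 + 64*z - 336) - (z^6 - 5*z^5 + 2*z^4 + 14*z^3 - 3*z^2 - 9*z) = 9*z^5 - 31*z^4 - 46*z^3 + 187*z^2 + 73*z - 336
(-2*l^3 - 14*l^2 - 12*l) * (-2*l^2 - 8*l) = 4*l^5 + 44*l^4 + 136*l^3 + 96*l^2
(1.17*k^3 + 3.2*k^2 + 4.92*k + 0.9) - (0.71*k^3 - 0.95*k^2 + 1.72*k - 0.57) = 0.46*k^3 + 4.15*k^2 + 3.2*k + 1.47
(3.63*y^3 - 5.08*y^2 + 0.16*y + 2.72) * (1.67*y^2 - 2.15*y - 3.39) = 6.0621*y^5 - 16.2881*y^4 - 1.1165*y^3 + 21.4196*y^2 - 6.3904*y - 9.2208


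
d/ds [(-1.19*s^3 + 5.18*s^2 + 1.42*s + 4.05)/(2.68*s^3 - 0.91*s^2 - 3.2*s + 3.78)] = (-12.7995*s^4 + 0.00479999999999947*s^3 - 61.3404*s^2 + 46.5318*s + 18.3276)/(7.1824*s^6 - 4.8776*s^5 - 16.3239*s^4 + 26.0848*s^3 + 3.3604*s^2 - 24.192*s + 14.2884)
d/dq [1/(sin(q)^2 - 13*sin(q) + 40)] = (13 - 2*sin(q))*cos(q)/(sin(q)^2 - 13*sin(q) + 40)^2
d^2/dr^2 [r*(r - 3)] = 2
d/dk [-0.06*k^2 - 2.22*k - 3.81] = -0.12*k - 2.22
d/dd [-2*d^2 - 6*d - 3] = -4*d - 6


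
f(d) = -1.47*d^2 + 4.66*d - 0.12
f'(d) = 4.66 - 2.94*d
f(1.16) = 3.31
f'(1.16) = 1.25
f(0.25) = 0.95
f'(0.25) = 3.92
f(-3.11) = -28.83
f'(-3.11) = 13.80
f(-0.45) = -2.51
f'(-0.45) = 5.98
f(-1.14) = -7.34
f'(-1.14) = 8.01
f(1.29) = 3.45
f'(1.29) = 0.87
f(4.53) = -9.18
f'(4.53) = -8.66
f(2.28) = 2.86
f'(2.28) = -2.04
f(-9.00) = -161.13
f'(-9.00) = 31.12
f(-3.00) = -27.33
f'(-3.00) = 13.48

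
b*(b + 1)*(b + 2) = b^3 + 3*b^2 + 2*b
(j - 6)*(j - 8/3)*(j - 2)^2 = j^4 - 38*j^3/3 + 164*j^2/3 - 296*j/3 + 64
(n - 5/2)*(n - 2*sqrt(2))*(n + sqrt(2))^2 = n^4 - 5*n^3/2 - 6*n^2 - 4*sqrt(2)*n + 15*n + 10*sqrt(2)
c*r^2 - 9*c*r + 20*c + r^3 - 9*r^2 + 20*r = (c + r)*(r - 5)*(r - 4)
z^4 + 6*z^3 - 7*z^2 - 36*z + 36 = (z - 2)*(z - 1)*(z + 3)*(z + 6)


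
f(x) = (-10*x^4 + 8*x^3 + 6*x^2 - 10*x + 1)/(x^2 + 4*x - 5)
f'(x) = (-2*x - 4)*(-10*x^4 + 8*x^3 + 6*x^2 - 10*x + 1)/(x^2 + 4*x - 5)^2 + (-40*x^3 + 24*x^2 + 12*x - 10)/(x^2 + 4*x - 5) = 2*(-10*x^5 - 56*x^4 + 132*x^3 - 43*x^2 - 31*x + 23)/(x^4 + 8*x^3 + 6*x^2 - 40*x + 25)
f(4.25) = -85.87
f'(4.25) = -50.65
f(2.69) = -26.96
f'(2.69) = -25.37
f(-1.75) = 11.17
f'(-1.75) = -28.12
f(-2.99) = 115.78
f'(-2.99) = -182.94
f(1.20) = -7.48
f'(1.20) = 14.27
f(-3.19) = 158.40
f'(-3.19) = -246.76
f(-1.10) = 0.74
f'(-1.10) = -7.05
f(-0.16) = -0.48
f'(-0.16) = 1.67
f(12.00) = -1030.97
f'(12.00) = -196.06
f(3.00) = -35.56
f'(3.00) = -30.15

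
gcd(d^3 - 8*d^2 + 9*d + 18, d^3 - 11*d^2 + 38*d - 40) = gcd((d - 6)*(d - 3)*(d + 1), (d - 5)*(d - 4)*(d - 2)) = 1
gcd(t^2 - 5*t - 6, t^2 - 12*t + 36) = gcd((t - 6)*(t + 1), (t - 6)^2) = t - 6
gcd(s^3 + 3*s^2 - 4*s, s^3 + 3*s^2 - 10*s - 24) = s + 4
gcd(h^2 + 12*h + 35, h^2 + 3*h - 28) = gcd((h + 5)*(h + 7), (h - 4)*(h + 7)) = h + 7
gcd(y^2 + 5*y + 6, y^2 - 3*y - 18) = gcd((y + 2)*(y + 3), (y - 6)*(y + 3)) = y + 3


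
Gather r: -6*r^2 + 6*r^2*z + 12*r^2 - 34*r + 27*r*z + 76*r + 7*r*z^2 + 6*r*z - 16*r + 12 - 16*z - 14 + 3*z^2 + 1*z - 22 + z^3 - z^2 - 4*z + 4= r^2*(6*z + 6) + r*(7*z^2 + 33*z + 26) + z^3 + 2*z^2 - 19*z - 20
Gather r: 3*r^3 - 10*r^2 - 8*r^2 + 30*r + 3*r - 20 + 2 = 3*r^3 - 18*r^2 + 33*r - 18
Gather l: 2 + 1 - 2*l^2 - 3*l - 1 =-2*l^2 - 3*l + 2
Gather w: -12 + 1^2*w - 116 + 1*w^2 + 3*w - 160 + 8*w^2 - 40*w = 9*w^2 - 36*w - 288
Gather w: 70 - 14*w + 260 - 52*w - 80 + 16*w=250 - 50*w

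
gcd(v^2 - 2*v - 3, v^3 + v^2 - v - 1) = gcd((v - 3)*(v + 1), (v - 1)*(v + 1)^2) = v + 1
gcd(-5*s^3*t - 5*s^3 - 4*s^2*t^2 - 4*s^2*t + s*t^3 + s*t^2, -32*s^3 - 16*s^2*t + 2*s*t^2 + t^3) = 1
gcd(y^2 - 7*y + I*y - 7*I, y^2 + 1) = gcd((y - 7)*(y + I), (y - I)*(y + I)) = y + I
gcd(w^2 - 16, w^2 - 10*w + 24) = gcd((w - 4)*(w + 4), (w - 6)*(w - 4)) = w - 4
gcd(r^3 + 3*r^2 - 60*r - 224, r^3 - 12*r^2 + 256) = r^2 - 4*r - 32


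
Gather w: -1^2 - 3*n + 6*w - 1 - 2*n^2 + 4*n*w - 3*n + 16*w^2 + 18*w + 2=-2*n^2 - 6*n + 16*w^2 + w*(4*n + 24)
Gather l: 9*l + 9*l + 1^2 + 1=18*l + 2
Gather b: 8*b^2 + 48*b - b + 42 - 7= 8*b^2 + 47*b + 35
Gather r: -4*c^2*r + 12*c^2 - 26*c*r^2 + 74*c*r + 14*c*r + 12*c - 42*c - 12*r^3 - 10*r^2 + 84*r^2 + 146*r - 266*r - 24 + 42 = 12*c^2 - 30*c - 12*r^3 + r^2*(74 - 26*c) + r*(-4*c^2 + 88*c - 120) + 18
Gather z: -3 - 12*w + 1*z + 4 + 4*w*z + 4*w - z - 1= 4*w*z - 8*w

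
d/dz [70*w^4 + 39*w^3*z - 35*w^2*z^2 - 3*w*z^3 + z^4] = 39*w^3 - 70*w^2*z - 9*w*z^2 + 4*z^3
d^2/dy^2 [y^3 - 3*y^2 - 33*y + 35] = 6*y - 6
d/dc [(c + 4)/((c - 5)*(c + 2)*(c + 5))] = 2*(-c^3 - 7*c^2 - 8*c + 25)/(c^6 + 4*c^5 - 46*c^4 - 200*c^3 + 425*c^2 + 2500*c + 2500)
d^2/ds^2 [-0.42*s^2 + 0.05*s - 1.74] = -0.840000000000000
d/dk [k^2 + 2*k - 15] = 2*k + 2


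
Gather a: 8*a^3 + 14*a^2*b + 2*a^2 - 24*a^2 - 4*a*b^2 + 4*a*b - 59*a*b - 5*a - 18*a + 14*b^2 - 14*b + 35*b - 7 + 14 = 8*a^3 + a^2*(14*b - 22) + a*(-4*b^2 - 55*b - 23) + 14*b^2 + 21*b + 7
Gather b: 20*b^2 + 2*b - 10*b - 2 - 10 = 20*b^2 - 8*b - 12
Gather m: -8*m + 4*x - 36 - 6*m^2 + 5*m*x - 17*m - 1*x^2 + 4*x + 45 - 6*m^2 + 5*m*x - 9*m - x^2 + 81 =-12*m^2 + m*(10*x - 34) - 2*x^2 + 8*x + 90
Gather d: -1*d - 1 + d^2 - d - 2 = d^2 - 2*d - 3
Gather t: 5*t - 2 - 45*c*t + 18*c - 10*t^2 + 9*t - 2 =18*c - 10*t^2 + t*(14 - 45*c) - 4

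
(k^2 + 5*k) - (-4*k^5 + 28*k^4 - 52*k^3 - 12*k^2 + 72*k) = 4*k^5 - 28*k^4 + 52*k^3 + 13*k^2 - 67*k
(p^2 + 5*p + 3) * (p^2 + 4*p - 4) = p^4 + 9*p^3 + 19*p^2 - 8*p - 12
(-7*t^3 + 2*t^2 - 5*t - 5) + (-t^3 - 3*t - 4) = -8*t^3 + 2*t^2 - 8*t - 9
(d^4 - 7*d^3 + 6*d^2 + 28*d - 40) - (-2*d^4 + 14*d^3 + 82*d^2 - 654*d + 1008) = 3*d^4 - 21*d^3 - 76*d^2 + 682*d - 1048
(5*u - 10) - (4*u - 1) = u - 9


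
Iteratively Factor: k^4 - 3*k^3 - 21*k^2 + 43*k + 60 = (k + 4)*(k^3 - 7*k^2 + 7*k + 15) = (k + 1)*(k + 4)*(k^2 - 8*k + 15) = (k - 3)*(k + 1)*(k + 4)*(k - 5)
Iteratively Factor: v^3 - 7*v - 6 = (v + 2)*(v^2 - 2*v - 3) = (v + 1)*(v + 2)*(v - 3)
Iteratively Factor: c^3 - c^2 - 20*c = (c)*(c^2 - c - 20) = c*(c - 5)*(c + 4)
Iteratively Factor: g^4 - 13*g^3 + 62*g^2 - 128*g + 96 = (g - 4)*(g^3 - 9*g^2 + 26*g - 24) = (g - 4)*(g - 3)*(g^2 - 6*g + 8) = (g - 4)*(g - 3)*(g - 2)*(g - 4)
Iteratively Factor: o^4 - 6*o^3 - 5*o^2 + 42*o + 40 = (o + 1)*(o^3 - 7*o^2 + 2*o + 40) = (o + 1)*(o + 2)*(o^2 - 9*o + 20) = (o - 4)*(o + 1)*(o + 2)*(o - 5)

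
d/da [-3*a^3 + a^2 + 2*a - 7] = -9*a^2 + 2*a + 2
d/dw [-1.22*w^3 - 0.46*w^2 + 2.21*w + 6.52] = -3.66*w^2 - 0.92*w + 2.21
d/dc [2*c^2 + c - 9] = 4*c + 1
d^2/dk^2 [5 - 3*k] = 0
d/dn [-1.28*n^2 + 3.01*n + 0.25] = 3.01 - 2.56*n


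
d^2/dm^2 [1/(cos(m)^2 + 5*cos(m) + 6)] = (-4*sin(m)^4 + 3*sin(m)^2 + 195*cos(m)/4 - 15*cos(3*m)/4 + 39)/((cos(m) + 2)^3*(cos(m) + 3)^3)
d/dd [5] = 0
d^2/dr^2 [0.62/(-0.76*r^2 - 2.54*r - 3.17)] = (0.716224*r^2 + 2.393696*r - 0.62*(1.52*r + 2.54)*(3.04*r + 5.08) + 2.987408)/(0.76*r^2 + 2.54*r + 3.17)^3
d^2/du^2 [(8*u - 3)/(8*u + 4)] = -14/(2*u + 1)^3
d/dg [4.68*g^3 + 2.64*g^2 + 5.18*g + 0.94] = 14.04*g^2 + 5.28*g + 5.18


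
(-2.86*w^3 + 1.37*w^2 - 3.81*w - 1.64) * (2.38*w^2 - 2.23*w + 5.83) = -6.8068*w^5 + 9.6384*w^4 - 28.7967*w^3 + 12.5802*w^2 - 18.5551*w - 9.5612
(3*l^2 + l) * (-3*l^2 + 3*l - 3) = -9*l^4 + 6*l^3 - 6*l^2 - 3*l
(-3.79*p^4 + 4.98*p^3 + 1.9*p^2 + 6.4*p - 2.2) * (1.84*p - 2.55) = -6.9736*p^5 + 18.8277*p^4 - 9.203*p^3 + 6.931*p^2 - 20.368*p + 5.61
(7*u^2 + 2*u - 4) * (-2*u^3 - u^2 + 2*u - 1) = -14*u^5 - 11*u^4 + 20*u^3 + u^2 - 10*u + 4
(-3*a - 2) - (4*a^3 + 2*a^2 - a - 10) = -4*a^3 - 2*a^2 - 2*a + 8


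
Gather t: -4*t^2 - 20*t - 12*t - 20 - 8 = -4*t^2 - 32*t - 28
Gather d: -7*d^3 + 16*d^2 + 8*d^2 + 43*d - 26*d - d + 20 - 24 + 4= -7*d^3 + 24*d^2 + 16*d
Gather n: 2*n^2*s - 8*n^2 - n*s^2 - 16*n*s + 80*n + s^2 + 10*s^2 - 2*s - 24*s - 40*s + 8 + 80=n^2*(2*s - 8) + n*(-s^2 - 16*s + 80) + 11*s^2 - 66*s + 88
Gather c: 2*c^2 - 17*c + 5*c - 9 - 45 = 2*c^2 - 12*c - 54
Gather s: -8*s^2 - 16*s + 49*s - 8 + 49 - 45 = -8*s^2 + 33*s - 4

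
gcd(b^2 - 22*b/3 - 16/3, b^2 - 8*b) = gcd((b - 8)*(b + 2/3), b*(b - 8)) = b - 8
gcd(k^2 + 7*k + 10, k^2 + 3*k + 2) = k + 2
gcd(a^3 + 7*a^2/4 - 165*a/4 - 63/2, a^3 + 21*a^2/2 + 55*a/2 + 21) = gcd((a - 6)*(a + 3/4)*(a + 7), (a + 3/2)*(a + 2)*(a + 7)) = a + 7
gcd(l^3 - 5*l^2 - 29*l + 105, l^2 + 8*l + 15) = l + 5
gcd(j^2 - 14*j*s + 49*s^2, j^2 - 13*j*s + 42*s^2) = -j + 7*s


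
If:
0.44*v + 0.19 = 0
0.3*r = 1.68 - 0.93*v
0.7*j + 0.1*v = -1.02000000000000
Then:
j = -1.40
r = 6.94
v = -0.43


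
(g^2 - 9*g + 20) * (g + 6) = g^3 - 3*g^2 - 34*g + 120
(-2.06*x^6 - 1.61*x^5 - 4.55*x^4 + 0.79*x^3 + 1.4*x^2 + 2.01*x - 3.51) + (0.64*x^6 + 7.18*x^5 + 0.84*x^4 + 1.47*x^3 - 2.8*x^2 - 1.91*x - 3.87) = -1.42*x^6 + 5.57*x^5 - 3.71*x^4 + 2.26*x^3 - 1.4*x^2 + 0.0999999999999999*x - 7.38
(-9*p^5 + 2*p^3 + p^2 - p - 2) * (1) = -9*p^5 + 2*p^3 + p^2 - p - 2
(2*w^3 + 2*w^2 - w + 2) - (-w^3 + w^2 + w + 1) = 3*w^3 + w^2 - 2*w + 1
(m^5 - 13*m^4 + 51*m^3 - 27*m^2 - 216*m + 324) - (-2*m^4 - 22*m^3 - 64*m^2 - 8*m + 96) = m^5 - 11*m^4 + 73*m^3 + 37*m^2 - 208*m + 228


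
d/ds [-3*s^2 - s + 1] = -6*s - 1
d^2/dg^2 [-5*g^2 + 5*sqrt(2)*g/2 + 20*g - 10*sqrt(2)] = -10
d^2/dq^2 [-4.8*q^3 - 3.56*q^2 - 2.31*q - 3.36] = -28.8*q - 7.12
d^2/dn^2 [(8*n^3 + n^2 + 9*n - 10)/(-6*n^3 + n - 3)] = 4*(-18*n^6 - 558*n^5 + 1503*n^4 + 32*n^3 + 432*n^2 - 378*n - 13)/(216*n^9 - 108*n^7 + 324*n^6 + 18*n^5 - 108*n^4 + 161*n^3 + 9*n^2 - 27*n + 27)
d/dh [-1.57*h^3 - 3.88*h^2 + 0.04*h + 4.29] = -4.71*h^2 - 7.76*h + 0.04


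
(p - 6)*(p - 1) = p^2 - 7*p + 6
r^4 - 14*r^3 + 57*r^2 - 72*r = r*(r - 8)*(r - 3)^2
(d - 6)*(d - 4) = d^2 - 10*d + 24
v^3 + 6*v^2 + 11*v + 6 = (v + 1)*(v + 2)*(v + 3)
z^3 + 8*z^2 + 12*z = z*(z + 2)*(z + 6)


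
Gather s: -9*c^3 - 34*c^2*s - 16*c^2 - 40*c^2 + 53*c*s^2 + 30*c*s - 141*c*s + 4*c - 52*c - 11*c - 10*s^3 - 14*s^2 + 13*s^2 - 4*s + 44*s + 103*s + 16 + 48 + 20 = -9*c^3 - 56*c^2 - 59*c - 10*s^3 + s^2*(53*c - 1) + s*(-34*c^2 - 111*c + 143) + 84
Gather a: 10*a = 10*a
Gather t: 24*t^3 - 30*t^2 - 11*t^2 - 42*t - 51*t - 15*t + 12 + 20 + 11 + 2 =24*t^3 - 41*t^2 - 108*t + 45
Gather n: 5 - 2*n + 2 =7 - 2*n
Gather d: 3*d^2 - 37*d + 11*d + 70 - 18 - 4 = 3*d^2 - 26*d + 48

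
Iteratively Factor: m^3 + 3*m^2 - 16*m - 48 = (m - 4)*(m^2 + 7*m + 12) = (m - 4)*(m + 4)*(m + 3)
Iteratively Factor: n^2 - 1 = (n - 1)*(n + 1)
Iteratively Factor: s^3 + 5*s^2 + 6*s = (s + 2)*(s^2 + 3*s) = s*(s + 2)*(s + 3)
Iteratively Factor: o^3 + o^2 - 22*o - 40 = (o + 4)*(o^2 - 3*o - 10) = (o - 5)*(o + 4)*(o + 2)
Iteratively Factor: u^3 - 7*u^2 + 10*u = (u - 5)*(u^2 - 2*u) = u*(u - 5)*(u - 2)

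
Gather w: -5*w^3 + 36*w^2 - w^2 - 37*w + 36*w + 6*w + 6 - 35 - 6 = -5*w^3 + 35*w^2 + 5*w - 35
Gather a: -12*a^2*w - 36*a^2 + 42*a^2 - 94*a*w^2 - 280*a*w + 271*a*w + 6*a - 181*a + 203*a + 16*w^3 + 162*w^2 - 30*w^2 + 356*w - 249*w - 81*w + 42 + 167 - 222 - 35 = a^2*(6 - 12*w) + a*(-94*w^2 - 9*w + 28) + 16*w^3 + 132*w^2 + 26*w - 48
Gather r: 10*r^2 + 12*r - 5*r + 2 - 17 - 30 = 10*r^2 + 7*r - 45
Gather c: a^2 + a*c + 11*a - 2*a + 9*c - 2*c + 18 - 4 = a^2 + 9*a + c*(a + 7) + 14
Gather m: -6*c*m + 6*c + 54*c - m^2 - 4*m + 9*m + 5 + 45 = 60*c - m^2 + m*(5 - 6*c) + 50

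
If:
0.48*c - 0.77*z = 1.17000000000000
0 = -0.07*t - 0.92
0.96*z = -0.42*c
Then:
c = 1.43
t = -13.14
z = -0.63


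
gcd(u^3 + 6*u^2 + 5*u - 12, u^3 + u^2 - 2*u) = u - 1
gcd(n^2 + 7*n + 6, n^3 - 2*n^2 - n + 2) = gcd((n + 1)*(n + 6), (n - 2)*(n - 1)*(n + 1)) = n + 1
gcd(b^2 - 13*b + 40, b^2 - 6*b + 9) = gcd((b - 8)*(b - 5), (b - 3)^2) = 1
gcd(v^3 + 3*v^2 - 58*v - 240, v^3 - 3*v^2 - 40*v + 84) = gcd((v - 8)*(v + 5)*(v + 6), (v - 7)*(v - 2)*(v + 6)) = v + 6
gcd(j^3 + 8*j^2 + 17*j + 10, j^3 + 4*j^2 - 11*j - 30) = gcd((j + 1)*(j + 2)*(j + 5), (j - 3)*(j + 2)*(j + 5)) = j^2 + 7*j + 10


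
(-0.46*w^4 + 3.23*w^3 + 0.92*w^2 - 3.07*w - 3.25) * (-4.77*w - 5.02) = 2.1942*w^5 - 13.0979*w^4 - 20.603*w^3 + 10.0255*w^2 + 30.9139*w + 16.315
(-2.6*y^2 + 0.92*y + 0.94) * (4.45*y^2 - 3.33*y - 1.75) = -11.57*y^4 + 12.752*y^3 + 5.6694*y^2 - 4.7402*y - 1.645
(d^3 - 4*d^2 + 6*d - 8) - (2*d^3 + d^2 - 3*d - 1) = -d^3 - 5*d^2 + 9*d - 7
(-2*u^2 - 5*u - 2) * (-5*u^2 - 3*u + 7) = 10*u^4 + 31*u^3 + 11*u^2 - 29*u - 14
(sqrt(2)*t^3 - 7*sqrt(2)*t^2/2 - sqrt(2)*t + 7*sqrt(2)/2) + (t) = sqrt(2)*t^3 - 7*sqrt(2)*t^2/2 - sqrt(2)*t + t + 7*sqrt(2)/2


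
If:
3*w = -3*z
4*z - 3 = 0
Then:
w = -3/4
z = 3/4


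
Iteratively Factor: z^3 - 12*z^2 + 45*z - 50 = (z - 5)*(z^2 - 7*z + 10) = (z - 5)^2*(z - 2)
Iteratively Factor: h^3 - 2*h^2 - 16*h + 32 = (h - 2)*(h^2 - 16) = (h - 2)*(h + 4)*(h - 4)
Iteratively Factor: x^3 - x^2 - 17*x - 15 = (x + 1)*(x^2 - 2*x - 15) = (x - 5)*(x + 1)*(x + 3)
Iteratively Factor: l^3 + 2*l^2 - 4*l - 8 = (l + 2)*(l^2 - 4) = (l - 2)*(l + 2)*(l + 2)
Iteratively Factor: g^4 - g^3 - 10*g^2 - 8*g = (g + 1)*(g^3 - 2*g^2 - 8*g) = g*(g + 1)*(g^2 - 2*g - 8) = g*(g + 1)*(g + 2)*(g - 4)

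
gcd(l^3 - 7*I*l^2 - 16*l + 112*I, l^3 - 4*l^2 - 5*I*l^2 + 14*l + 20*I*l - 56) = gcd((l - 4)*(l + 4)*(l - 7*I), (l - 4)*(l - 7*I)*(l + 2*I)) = l^2 + l*(-4 - 7*I) + 28*I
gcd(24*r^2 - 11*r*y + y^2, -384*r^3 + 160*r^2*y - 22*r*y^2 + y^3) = -8*r + y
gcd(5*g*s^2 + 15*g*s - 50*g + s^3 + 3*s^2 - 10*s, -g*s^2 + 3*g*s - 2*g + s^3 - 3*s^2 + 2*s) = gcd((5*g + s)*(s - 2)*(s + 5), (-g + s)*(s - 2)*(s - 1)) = s - 2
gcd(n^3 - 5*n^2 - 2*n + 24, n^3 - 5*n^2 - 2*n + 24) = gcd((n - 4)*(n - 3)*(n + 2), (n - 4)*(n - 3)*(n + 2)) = n^3 - 5*n^2 - 2*n + 24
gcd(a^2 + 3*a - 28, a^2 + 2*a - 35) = a + 7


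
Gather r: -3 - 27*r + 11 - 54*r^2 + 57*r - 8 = -54*r^2 + 30*r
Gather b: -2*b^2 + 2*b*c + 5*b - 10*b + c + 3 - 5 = -2*b^2 + b*(2*c - 5) + c - 2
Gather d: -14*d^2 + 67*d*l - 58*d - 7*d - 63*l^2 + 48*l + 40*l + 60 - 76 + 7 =-14*d^2 + d*(67*l - 65) - 63*l^2 + 88*l - 9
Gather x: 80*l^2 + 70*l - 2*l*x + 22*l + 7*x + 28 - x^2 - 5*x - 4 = 80*l^2 + 92*l - x^2 + x*(2 - 2*l) + 24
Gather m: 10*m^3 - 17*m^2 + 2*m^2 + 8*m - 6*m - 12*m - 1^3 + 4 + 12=10*m^3 - 15*m^2 - 10*m + 15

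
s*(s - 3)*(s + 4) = s^3 + s^2 - 12*s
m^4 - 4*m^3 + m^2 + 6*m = m*(m - 3)*(m - 2)*(m + 1)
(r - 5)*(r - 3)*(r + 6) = r^3 - 2*r^2 - 33*r + 90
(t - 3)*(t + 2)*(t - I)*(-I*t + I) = -I*t^4 - t^3 + 2*I*t^3 + 2*t^2 + 5*I*t^2 + 5*t - 6*I*t - 6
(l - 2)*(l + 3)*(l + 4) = l^3 + 5*l^2 - 2*l - 24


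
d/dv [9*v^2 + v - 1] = 18*v + 1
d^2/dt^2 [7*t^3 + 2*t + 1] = 42*t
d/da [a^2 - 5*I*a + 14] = 2*a - 5*I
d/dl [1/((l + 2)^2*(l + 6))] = -(3*l + 14)/((l + 2)^3*(l + 6)^2)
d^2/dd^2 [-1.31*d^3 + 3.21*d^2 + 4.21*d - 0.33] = 6.42 - 7.86*d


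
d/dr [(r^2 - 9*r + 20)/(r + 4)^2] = (17*r - 76)/(r^3 + 12*r^2 + 48*r + 64)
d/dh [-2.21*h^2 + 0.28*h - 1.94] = 0.28 - 4.42*h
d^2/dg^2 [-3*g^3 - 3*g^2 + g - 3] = -18*g - 6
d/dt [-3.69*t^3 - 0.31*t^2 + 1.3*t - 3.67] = -11.07*t^2 - 0.62*t + 1.3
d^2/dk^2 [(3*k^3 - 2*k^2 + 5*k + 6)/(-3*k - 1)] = 2*(-27*k^3 - 27*k^2 - 9*k - 37)/(27*k^3 + 27*k^2 + 9*k + 1)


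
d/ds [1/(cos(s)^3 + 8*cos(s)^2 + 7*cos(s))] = (3*sin(s) + 7*sin(s)/cos(s)^2 + 16*tan(s))/((cos(s) + 1)^2*(cos(s) + 7)^2)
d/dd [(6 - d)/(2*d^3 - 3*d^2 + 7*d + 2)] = (-2*d^3 + 3*d^2 - 7*d + (d - 6)*(6*d^2 - 6*d + 7) - 2)/(2*d^3 - 3*d^2 + 7*d + 2)^2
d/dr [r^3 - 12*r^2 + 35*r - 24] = 3*r^2 - 24*r + 35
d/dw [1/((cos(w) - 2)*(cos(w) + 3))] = (sin(w) + sin(2*w))/((cos(w) - 2)^2*(cos(w) + 3)^2)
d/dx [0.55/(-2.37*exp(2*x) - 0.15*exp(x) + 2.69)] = (2.607*exp(x) + 0.0825)*exp(x)/(2.37*exp(2*x) + 0.15*exp(x) - 2.69)^2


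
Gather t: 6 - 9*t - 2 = 4 - 9*t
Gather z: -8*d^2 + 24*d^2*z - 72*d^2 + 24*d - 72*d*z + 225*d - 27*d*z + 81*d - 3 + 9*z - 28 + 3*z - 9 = -80*d^2 + 330*d + z*(24*d^2 - 99*d + 12) - 40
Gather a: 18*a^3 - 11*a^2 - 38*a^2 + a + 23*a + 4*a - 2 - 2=18*a^3 - 49*a^2 + 28*a - 4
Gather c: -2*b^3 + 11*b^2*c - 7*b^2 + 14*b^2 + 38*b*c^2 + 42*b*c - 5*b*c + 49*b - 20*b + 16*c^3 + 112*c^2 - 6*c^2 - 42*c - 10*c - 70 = -2*b^3 + 7*b^2 + 29*b + 16*c^3 + c^2*(38*b + 106) + c*(11*b^2 + 37*b - 52) - 70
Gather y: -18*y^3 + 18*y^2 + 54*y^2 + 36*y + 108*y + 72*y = -18*y^3 + 72*y^2 + 216*y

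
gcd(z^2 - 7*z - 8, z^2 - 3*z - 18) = 1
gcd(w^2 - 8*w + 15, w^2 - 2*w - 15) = w - 5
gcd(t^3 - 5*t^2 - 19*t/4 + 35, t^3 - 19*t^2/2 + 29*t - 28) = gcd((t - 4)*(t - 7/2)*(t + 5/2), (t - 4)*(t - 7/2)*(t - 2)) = t^2 - 15*t/2 + 14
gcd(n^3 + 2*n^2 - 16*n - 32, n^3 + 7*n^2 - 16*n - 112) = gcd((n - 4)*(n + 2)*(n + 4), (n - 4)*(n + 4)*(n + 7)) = n^2 - 16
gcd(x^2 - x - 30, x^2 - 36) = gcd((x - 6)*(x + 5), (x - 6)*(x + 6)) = x - 6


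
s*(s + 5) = s^2 + 5*s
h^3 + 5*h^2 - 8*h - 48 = (h - 3)*(h + 4)^2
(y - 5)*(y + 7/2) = y^2 - 3*y/2 - 35/2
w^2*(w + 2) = w^3 + 2*w^2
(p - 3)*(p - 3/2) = p^2 - 9*p/2 + 9/2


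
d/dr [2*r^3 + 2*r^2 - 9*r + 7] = 6*r^2 + 4*r - 9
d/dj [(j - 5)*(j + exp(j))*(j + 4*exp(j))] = (j - 5)*(j + exp(j))*(4*exp(j) + 1) + (j - 5)*(j + 4*exp(j))*(exp(j) + 1) + (j + exp(j))*(j + 4*exp(j))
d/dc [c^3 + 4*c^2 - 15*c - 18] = 3*c^2 + 8*c - 15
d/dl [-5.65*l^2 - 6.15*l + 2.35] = -11.3*l - 6.15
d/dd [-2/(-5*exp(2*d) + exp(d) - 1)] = (2 - 20*exp(d))*exp(d)/(5*exp(2*d) - exp(d) + 1)^2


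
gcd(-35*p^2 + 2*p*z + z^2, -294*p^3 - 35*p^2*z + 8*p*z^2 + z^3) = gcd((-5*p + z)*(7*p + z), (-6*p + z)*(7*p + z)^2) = 7*p + z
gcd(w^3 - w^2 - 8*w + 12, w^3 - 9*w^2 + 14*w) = w - 2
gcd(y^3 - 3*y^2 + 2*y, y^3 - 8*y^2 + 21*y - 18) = y - 2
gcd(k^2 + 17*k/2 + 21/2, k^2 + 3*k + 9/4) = k + 3/2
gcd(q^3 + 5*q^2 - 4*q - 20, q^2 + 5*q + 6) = q + 2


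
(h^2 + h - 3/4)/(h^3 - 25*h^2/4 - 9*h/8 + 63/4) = 2*(2*h - 1)/(4*h^2 - 31*h + 42)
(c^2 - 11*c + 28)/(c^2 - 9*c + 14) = (c - 4)/(c - 2)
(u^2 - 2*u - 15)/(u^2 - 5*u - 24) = (u - 5)/(u - 8)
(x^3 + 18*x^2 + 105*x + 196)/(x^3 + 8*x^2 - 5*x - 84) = (x + 7)/(x - 3)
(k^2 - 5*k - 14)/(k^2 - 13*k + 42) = (k + 2)/(k - 6)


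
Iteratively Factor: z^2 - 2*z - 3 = (z + 1)*(z - 3)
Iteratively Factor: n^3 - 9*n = (n - 3)*(n^2 + 3*n) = n*(n - 3)*(n + 3)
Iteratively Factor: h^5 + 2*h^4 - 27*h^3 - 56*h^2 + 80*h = (h + 4)*(h^4 - 2*h^3 - 19*h^2 + 20*h) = (h - 1)*(h + 4)*(h^3 - h^2 - 20*h) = (h - 5)*(h - 1)*(h + 4)*(h^2 + 4*h) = h*(h - 5)*(h - 1)*(h + 4)*(h + 4)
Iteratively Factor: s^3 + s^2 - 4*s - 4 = (s + 2)*(s^2 - s - 2) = (s - 2)*(s + 2)*(s + 1)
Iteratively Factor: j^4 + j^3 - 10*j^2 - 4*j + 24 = (j - 2)*(j^3 + 3*j^2 - 4*j - 12) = (j - 2)*(j + 2)*(j^2 + j - 6) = (j - 2)*(j + 2)*(j + 3)*(j - 2)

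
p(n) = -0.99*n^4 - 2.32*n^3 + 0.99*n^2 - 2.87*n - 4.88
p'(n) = -3.96*n^3 - 6.96*n^2 + 1.98*n - 2.87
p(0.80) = -8.14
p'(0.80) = -7.77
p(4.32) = -530.65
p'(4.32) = -443.47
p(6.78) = -2793.86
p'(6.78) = -1543.58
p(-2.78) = 1.46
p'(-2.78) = 22.92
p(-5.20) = -360.83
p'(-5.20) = 355.44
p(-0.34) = -3.71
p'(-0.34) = -4.19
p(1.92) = -36.62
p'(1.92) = -52.75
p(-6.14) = -819.96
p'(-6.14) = 639.23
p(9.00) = -8137.19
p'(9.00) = -3435.65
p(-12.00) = -16347.56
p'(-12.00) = 5814.01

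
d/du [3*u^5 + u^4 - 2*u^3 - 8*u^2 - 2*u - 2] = 15*u^4 + 4*u^3 - 6*u^2 - 16*u - 2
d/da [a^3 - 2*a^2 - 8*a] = 3*a^2 - 4*a - 8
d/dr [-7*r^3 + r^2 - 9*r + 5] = -21*r^2 + 2*r - 9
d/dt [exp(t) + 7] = exp(t)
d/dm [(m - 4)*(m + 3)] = 2*m - 1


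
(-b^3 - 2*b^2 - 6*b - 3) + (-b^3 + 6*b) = -2*b^3 - 2*b^2 - 3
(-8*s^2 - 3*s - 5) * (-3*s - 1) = 24*s^3 + 17*s^2 + 18*s + 5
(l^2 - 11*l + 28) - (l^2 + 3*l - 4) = 32 - 14*l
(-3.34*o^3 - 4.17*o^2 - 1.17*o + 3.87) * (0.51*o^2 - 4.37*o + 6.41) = -1.7034*o^5 + 12.4691*o^4 - 3.7832*o^3 - 19.6431*o^2 - 24.4116*o + 24.8067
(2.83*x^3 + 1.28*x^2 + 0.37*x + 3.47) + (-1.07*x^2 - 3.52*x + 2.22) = 2.83*x^3 + 0.21*x^2 - 3.15*x + 5.69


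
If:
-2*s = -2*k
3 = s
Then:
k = 3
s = 3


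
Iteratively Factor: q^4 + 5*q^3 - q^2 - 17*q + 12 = (q - 1)*(q^3 + 6*q^2 + 5*q - 12) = (q - 1)*(q + 3)*(q^2 + 3*q - 4) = (q - 1)*(q + 3)*(q + 4)*(q - 1)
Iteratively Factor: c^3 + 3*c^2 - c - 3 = (c - 1)*(c^2 + 4*c + 3) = (c - 1)*(c + 1)*(c + 3)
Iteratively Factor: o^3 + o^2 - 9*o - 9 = (o - 3)*(o^2 + 4*o + 3) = (o - 3)*(o + 3)*(o + 1)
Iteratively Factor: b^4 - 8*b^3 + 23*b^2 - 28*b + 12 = (b - 1)*(b^3 - 7*b^2 + 16*b - 12) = (b - 2)*(b - 1)*(b^2 - 5*b + 6) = (b - 2)^2*(b - 1)*(b - 3)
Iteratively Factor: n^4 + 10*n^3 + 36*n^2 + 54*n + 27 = (n + 3)*(n^3 + 7*n^2 + 15*n + 9) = (n + 1)*(n + 3)*(n^2 + 6*n + 9) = (n + 1)*(n + 3)^2*(n + 3)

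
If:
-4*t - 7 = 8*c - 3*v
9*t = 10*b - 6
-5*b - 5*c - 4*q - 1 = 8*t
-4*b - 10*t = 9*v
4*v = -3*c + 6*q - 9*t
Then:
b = 15951/15128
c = -22897/15128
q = -20751/30256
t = 3819/7564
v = -1947/1891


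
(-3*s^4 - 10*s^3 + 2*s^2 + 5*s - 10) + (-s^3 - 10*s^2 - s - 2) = -3*s^4 - 11*s^3 - 8*s^2 + 4*s - 12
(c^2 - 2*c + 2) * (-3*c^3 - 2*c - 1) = -3*c^5 + 6*c^4 - 8*c^3 + 3*c^2 - 2*c - 2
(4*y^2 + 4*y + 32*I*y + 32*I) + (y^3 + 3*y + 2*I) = y^3 + 4*y^2 + 7*y + 32*I*y + 34*I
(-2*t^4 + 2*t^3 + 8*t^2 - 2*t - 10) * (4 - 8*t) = 16*t^5 - 24*t^4 - 56*t^3 + 48*t^2 + 72*t - 40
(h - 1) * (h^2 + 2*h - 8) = h^3 + h^2 - 10*h + 8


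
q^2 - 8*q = q*(q - 8)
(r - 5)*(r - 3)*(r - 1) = r^3 - 9*r^2 + 23*r - 15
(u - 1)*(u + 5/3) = u^2 + 2*u/3 - 5/3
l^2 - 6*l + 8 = (l - 4)*(l - 2)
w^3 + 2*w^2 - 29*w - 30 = (w - 5)*(w + 1)*(w + 6)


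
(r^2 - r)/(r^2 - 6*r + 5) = r/(r - 5)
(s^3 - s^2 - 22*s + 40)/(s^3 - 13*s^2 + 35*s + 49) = (s^3 - s^2 - 22*s + 40)/(s^3 - 13*s^2 + 35*s + 49)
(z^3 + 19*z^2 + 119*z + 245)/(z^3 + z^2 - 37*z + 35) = (z^2 + 12*z + 35)/(z^2 - 6*z + 5)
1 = 1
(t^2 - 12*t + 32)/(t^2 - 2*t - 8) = (t - 8)/(t + 2)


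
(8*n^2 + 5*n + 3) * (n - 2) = 8*n^3 - 11*n^2 - 7*n - 6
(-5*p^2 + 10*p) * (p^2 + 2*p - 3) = -5*p^4 + 35*p^2 - 30*p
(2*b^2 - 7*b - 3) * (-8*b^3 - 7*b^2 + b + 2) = -16*b^5 + 42*b^4 + 75*b^3 + 18*b^2 - 17*b - 6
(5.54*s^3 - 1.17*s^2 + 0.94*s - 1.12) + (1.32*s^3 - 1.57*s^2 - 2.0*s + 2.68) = 6.86*s^3 - 2.74*s^2 - 1.06*s + 1.56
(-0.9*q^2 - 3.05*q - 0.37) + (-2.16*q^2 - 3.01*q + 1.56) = -3.06*q^2 - 6.06*q + 1.19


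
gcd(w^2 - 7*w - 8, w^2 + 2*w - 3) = 1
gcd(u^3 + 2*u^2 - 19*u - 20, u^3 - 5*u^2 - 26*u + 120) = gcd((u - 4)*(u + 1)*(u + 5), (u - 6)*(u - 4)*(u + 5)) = u^2 + u - 20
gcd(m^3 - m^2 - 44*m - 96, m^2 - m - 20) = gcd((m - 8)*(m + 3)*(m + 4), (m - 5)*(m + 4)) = m + 4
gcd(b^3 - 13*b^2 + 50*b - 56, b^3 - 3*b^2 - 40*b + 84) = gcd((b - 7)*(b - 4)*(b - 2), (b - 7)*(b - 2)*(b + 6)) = b^2 - 9*b + 14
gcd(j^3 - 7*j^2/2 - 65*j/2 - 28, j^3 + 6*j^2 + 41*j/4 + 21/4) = j^2 + 9*j/2 + 7/2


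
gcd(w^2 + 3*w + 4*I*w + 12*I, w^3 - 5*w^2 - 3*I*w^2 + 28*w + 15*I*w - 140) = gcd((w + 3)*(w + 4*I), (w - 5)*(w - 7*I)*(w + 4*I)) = w + 4*I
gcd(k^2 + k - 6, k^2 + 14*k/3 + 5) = k + 3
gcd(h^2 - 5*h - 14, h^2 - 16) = 1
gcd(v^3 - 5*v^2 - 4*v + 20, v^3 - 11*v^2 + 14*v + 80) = v^2 - 3*v - 10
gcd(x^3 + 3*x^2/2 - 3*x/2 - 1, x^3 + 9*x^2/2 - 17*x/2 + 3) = x - 1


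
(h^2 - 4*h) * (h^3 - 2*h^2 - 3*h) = h^5 - 6*h^4 + 5*h^3 + 12*h^2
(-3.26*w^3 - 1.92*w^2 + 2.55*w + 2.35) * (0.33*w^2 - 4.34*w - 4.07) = -1.0758*w^5 + 13.5148*w^4 + 22.4425*w^3 - 2.4771*w^2 - 20.5775*w - 9.5645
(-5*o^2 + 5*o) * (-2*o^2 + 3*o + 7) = 10*o^4 - 25*o^3 - 20*o^2 + 35*o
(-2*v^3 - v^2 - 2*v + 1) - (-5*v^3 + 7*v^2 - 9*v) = 3*v^3 - 8*v^2 + 7*v + 1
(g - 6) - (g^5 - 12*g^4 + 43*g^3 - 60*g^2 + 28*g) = -g^5 + 12*g^4 - 43*g^3 + 60*g^2 - 27*g - 6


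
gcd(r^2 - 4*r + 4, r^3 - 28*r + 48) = r - 2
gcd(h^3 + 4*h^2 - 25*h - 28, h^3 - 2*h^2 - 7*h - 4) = h^2 - 3*h - 4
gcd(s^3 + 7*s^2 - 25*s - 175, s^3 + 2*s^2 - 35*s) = s^2 + 2*s - 35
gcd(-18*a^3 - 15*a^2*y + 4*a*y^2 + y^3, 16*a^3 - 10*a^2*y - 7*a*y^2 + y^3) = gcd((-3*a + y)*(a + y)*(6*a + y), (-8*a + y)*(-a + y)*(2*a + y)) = 1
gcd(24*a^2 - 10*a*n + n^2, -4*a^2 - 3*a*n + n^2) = 4*a - n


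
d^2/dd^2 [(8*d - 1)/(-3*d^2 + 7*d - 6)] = 2*(-(6*d - 7)^2*(8*d - 1) + (72*d - 59)*(3*d^2 - 7*d + 6))/(3*d^2 - 7*d + 6)^3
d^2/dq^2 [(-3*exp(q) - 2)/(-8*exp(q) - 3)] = (56*exp(q) - 21)*exp(q)/(512*exp(3*q) + 576*exp(2*q) + 216*exp(q) + 27)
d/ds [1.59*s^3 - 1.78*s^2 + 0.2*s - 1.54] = 4.77*s^2 - 3.56*s + 0.2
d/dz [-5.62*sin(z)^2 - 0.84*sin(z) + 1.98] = -(11.24*sin(z) + 0.84)*cos(z)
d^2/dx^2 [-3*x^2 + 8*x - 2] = -6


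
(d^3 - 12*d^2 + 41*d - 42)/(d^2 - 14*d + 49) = (d^2 - 5*d + 6)/(d - 7)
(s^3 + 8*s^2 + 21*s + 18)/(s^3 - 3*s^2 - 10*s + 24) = (s^2 + 5*s + 6)/(s^2 - 6*s + 8)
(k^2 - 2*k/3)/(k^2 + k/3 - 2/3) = k/(k + 1)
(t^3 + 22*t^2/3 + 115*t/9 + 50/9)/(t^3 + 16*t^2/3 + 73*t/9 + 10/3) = (t + 5)/(t + 3)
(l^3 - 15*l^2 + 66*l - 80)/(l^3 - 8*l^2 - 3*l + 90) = (l^2 - 10*l + 16)/(l^2 - 3*l - 18)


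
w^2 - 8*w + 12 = (w - 6)*(w - 2)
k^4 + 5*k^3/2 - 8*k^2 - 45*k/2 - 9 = (k - 3)*(k + 1/2)*(k + 2)*(k + 3)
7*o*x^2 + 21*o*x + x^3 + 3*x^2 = x*(7*o + x)*(x + 3)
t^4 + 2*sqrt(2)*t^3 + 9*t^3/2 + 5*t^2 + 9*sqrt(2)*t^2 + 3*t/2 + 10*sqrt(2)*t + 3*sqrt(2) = (t + 1/2)*(t + 1)*(t + 3)*(t + 2*sqrt(2))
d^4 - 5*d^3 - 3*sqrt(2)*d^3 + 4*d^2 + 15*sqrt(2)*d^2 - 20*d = d*(d - 5)*(d - 2*sqrt(2))*(d - sqrt(2))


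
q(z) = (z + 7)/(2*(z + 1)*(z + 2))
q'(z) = 1/(2*(z + 1)*(z + 2)) - (z + 7)/(2*(z + 1)*(z + 2)^2) - (z + 7)/(2*(z + 1)^2*(z + 2)) = (-z^2 - 14*z - 19)/(2*(z^4 + 6*z^3 + 13*z^2 + 12*z + 4))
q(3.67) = 0.20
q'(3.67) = -0.06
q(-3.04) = 0.93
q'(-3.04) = 1.59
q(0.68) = 0.85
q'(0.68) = -0.71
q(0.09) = 1.56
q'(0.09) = -1.95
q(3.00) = 0.25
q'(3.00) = -0.09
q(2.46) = 0.31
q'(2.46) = -0.12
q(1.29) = 0.55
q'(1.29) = -0.34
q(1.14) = 0.61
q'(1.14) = -0.40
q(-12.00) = -0.02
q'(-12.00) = 0.00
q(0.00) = 1.75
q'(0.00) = -2.38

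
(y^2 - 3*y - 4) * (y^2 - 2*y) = y^4 - 5*y^3 + 2*y^2 + 8*y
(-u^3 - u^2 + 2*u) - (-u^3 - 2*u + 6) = -u^2 + 4*u - 6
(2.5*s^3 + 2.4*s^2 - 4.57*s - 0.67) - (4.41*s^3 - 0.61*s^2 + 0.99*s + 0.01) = -1.91*s^3 + 3.01*s^2 - 5.56*s - 0.68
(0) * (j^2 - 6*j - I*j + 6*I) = 0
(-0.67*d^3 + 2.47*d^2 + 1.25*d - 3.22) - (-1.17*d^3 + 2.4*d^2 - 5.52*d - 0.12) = 0.5*d^3 + 0.0700000000000003*d^2 + 6.77*d - 3.1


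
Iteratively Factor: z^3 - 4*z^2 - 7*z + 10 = (z - 5)*(z^2 + z - 2) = (z - 5)*(z - 1)*(z + 2)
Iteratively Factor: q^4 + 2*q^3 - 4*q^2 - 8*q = (q + 2)*(q^3 - 4*q) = q*(q + 2)*(q^2 - 4) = q*(q + 2)^2*(q - 2)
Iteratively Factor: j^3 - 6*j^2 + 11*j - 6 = (j - 2)*(j^2 - 4*j + 3) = (j - 3)*(j - 2)*(j - 1)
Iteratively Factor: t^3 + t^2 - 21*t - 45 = (t - 5)*(t^2 + 6*t + 9) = (t - 5)*(t + 3)*(t + 3)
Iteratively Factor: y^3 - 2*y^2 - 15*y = (y + 3)*(y^2 - 5*y) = (y - 5)*(y + 3)*(y)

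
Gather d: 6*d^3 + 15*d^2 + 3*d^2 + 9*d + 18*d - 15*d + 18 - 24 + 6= 6*d^3 + 18*d^2 + 12*d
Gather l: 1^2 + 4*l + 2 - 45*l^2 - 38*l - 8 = -45*l^2 - 34*l - 5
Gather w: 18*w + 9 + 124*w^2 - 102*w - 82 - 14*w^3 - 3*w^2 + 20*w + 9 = -14*w^3 + 121*w^2 - 64*w - 64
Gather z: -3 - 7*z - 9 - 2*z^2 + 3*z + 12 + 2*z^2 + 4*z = 0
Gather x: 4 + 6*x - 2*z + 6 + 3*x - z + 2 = 9*x - 3*z + 12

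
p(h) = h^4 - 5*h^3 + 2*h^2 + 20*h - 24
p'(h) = 4*h^3 - 15*h^2 + 4*h + 20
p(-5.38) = 1542.67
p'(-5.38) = -1058.57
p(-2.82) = 110.87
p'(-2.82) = -200.27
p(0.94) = -6.80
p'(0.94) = 13.83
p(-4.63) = 882.08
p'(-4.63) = -717.08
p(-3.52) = 301.97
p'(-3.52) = -354.39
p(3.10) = 0.62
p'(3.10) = 7.41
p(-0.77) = -35.58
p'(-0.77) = 6.20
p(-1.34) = -31.95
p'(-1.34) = -21.92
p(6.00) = 384.00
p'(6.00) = 368.00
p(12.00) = 12600.00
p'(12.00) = 4820.00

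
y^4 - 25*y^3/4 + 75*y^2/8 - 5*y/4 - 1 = (y - 4)*(y - 2)*(y - 1/2)*(y + 1/4)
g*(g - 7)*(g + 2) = g^3 - 5*g^2 - 14*g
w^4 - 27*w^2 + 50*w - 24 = (w - 4)*(w - 1)^2*(w + 6)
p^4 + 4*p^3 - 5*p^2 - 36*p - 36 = (p - 3)*(p + 2)^2*(p + 3)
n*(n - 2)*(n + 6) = n^3 + 4*n^2 - 12*n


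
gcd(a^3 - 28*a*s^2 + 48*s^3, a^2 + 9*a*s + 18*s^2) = a + 6*s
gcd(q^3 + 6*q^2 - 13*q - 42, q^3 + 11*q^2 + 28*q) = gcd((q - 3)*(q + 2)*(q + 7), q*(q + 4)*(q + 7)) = q + 7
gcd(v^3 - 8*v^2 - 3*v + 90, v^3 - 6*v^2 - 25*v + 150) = v^2 - 11*v + 30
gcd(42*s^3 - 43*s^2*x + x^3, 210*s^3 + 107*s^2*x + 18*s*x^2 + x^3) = 7*s + x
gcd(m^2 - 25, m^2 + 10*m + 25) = m + 5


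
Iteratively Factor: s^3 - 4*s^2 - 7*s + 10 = (s - 1)*(s^2 - 3*s - 10) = (s - 5)*(s - 1)*(s + 2)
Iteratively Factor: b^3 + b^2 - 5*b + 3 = (b + 3)*(b^2 - 2*b + 1) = (b - 1)*(b + 3)*(b - 1)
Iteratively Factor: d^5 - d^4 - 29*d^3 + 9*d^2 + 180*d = (d + 3)*(d^4 - 4*d^3 - 17*d^2 + 60*d) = (d - 5)*(d + 3)*(d^3 + d^2 - 12*d) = d*(d - 5)*(d + 3)*(d^2 + d - 12) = d*(d - 5)*(d - 3)*(d + 3)*(d + 4)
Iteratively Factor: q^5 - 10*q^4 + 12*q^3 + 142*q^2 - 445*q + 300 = (q - 5)*(q^4 - 5*q^3 - 13*q^2 + 77*q - 60) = (q - 5)^2*(q^3 - 13*q + 12) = (q - 5)^2*(q - 1)*(q^2 + q - 12) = (q - 5)^2*(q - 1)*(q + 4)*(q - 3)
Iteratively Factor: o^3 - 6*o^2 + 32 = (o - 4)*(o^2 - 2*o - 8) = (o - 4)^2*(o + 2)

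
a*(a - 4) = a^2 - 4*a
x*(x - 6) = x^2 - 6*x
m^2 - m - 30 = (m - 6)*(m + 5)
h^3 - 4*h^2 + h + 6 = (h - 3)*(h - 2)*(h + 1)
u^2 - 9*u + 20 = (u - 5)*(u - 4)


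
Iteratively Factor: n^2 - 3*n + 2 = (n - 1)*(n - 2)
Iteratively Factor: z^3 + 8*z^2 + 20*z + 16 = (z + 2)*(z^2 + 6*z + 8) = (z + 2)*(z + 4)*(z + 2)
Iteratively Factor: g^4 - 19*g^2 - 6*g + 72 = (g + 3)*(g^3 - 3*g^2 - 10*g + 24) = (g + 3)^2*(g^2 - 6*g + 8) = (g - 4)*(g + 3)^2*(g - 2)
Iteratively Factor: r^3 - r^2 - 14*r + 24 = (r - 3)*(r^2 + 2*r - 8) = (r - 3)*(r + 4)*(r - 2)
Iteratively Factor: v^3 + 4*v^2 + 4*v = (v)*(v^2 + 4*v + 4) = v*(v + 2)*(v + 2)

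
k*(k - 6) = k^2 - 6*k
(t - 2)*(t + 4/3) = t^2 - 2*t/3 - 8/3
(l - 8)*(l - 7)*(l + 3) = l^3 - 12*l^2 + 11*l + 168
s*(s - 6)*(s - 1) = s^3 - 7*s^2 + 6*s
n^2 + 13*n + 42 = (n + 6)*(n + 7)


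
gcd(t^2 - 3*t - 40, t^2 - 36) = 1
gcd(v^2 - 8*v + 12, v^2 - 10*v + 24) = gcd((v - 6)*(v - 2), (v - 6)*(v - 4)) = v - 6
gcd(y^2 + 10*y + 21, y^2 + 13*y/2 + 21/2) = y + 3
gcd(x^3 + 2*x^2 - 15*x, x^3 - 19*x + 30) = x^2 + 2*x - 15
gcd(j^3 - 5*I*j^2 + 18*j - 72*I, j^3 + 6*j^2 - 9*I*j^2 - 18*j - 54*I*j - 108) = j^2 - 9*I*j - 18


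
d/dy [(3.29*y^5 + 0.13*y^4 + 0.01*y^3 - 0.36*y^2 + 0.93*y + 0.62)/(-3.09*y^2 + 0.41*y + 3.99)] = (-30.4983*y^6 + 4.5922*y^5 + 65.7645*y^4 + 2.083*y^3 + 2.8458*y^2 + 0.9588*y + 3.4565)/(9.5481*y^4 - 2.5338*y^3 - 24.4901*y^2 + 3.2718*y + 15.9201)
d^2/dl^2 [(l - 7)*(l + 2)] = 2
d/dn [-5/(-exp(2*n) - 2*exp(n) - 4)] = -10*(exp(n) + 1)*exp(n)/(exp(2*n) + 2*exp(n) + 4)^2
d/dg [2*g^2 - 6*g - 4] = 4*g - 6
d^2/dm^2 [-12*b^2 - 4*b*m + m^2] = 2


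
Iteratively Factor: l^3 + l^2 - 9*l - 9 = (l - 3)*(l^2 + 4*l + 3) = (l - 3)*(l + 1)*(l + 3)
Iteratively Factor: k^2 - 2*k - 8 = (k + 2)*(k - 4)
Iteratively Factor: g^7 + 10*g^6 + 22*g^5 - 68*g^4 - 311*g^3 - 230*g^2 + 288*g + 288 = (g - 1)*(g^6 + 11*g^5 + 33*g^4 - 35*g^3 - 346*g^2 - 576*g - 288) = (g - 1)*(g + 2)*(g^5 + 9*g^4 + 15*g^3 - 65*g^2 - 216*g - 144) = (g - 1)*(g + 2)*(g + 4)*(g^4 + 5*g^3 - 5*g^2 - 45*g - 36) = (g - 1)*(g + 2)*(g + 3)*(g + 4)*(g^3 + 2*g^2 - 11*g - 12) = (g - 1)*(g + 2)*(g + 3)*(g + 4)^2*(g^2 - 2*g - 3) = (g - 3)*(g - 1)*(g + 2)*(g + 3)*(g + 4)^2*(g + 1)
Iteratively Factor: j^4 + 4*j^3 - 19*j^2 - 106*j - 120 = (j + 3)*(j^3 + j^2 - 22*j - 40) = (j + 3)*(j + 4)*(j^2 - 3*j - 10) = (j - 5)*(j + 3)*(j + 4)*(j + 2)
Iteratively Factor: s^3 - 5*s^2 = (s - 5)*(s^2) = s*(s - 5)*(s)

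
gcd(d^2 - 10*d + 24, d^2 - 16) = d - 4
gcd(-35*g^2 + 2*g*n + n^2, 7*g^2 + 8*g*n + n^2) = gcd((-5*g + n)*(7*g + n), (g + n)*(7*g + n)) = 7*g + n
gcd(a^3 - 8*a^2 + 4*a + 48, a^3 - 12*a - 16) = a^2 - 2*a - 8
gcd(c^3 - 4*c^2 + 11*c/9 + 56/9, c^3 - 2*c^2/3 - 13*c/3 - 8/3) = c^2 - 5*c/3 - 8/3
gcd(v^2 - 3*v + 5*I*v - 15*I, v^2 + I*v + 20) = v + 5*I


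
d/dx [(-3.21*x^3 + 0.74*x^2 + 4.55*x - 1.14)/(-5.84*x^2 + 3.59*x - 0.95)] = (18.7464*x^4 - 23.0478*x^3 + 38.3771*x^2 - 14.7212*x - 0.229900000000001)/(34.1056*x^4 - 41.9312*x^3 + 23.9841*x^2 - 6.821*x + 0.9025)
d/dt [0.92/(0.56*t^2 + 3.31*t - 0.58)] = (-1.0304*t - 3.0452)/(0.56*t^2 + 3.31*t - 0.58)^2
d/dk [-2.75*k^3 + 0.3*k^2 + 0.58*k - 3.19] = -8.25*k^2 + 0.6*k + 0.58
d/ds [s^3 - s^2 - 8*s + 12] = 3*s^2 - 2*s - 8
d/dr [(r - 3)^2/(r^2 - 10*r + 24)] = 2*(-2*r^2 + 15*r - 27)/(r^4 - 20*r^3 + 148*r^2 - 480*r + 576)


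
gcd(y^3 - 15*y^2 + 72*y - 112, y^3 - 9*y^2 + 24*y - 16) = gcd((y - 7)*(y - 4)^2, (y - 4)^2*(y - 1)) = y^2 - 8*y + 16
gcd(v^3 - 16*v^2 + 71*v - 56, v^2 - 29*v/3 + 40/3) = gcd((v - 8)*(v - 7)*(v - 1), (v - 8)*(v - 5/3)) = v - 8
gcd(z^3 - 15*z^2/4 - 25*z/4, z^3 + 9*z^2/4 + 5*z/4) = z^2 + 5*z/4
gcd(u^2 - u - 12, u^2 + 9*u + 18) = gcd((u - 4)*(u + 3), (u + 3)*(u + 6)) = u + 3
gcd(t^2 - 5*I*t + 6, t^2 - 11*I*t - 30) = t - 6*I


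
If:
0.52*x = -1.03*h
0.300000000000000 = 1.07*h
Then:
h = 0.28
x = -0.56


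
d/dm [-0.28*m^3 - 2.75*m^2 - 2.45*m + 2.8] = -0.84*m^2 - 5.5*m - 2.45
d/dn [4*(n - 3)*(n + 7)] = 8*n + 16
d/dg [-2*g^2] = -4*g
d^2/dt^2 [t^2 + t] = 2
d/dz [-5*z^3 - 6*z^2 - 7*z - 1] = -15*z^2 - 12*z - 7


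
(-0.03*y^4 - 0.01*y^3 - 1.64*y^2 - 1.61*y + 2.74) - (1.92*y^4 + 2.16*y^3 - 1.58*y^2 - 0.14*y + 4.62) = -1.95*y^4 - 2.17*y^3 - 0.0599999999999998*y^2 - 1.47*y - 1.88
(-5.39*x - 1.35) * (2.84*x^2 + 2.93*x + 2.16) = -15.3076*x^3 - 19.6267*x^2 - 15.5979*x - 2.916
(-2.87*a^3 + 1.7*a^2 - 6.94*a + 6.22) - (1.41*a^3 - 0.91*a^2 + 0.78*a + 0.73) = -4.28*a^3 + 2.61*a^2 - 7.72*a + 5.49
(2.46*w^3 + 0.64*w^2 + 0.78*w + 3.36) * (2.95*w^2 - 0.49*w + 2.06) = 7.257*w^5 + 0.6826*w^4 + 7.055*w^3 + 10.8482*w^2 - 0.0395999999999999*w + 6.9216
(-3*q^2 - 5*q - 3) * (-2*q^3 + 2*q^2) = 6*q^5 + 4*q^4 - 4*q^3 - 6*q^2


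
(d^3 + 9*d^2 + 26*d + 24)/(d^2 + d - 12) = (d^2 + 5*d + 6)/(d - 3)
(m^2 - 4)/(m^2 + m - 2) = (m - 2)/(m - 1)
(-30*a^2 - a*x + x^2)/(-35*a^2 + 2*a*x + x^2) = (-30*a^2 - a*x + x^2)/(-35*a^2 + 2*a*x + x^2)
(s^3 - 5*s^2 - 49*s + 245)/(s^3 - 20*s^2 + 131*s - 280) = (s + 7)/(s - 8)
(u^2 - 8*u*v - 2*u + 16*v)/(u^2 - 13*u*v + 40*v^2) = (u - 2)/(u - 5*v)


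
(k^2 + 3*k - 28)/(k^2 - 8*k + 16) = (k + 7)/(k - 4)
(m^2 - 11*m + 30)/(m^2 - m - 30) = (m - 5)/(m + 5)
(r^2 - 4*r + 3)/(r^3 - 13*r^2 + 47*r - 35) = (r - 3)/(r^2 - 12*r + 35)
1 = 1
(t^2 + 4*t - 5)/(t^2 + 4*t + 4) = (t^2 + 4*t - 5)/(t^2 + 4*t + 4)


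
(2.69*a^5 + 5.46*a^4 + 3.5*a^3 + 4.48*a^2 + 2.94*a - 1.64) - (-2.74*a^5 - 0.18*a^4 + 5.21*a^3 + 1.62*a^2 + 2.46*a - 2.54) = 5.43*a^5 + 5.64*a^4 - 1.71*a^3 + 2.86*a^2 + 0.48*a + 0.9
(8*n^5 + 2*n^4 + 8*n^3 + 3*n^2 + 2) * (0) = 0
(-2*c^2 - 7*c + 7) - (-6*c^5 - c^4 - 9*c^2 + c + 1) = 6*c^5 + c^4 + 7*c^2 - 8*c + 6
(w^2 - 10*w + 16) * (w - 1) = w^3 - 11*w^2 + 26*w - 16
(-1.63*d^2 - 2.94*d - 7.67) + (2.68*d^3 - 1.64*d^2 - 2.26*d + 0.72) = 2.68*d^3 - 3.27*d^2 - 5.2*d - 6.95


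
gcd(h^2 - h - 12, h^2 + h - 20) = h - 4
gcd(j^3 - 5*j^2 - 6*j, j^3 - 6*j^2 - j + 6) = j^2 - 5*j - 6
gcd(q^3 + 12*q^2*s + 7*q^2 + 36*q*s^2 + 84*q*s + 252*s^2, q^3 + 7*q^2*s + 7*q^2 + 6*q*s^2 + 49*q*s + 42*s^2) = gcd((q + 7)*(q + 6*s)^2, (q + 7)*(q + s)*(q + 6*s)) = q^2 + 6*q*s + 7*q + 42*s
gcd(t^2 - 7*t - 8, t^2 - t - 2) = t + 1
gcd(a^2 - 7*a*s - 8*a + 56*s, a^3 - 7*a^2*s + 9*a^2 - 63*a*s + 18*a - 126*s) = -a + 7*s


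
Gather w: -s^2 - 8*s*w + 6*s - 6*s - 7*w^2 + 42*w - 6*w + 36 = -s^2 - 7*w^2 + w*(36 - 8*s) + 36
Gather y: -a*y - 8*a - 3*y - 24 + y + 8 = -8*a + y*(-a - 2) - 16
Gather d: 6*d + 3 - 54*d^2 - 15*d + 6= -54*d^2 - 9*d + 9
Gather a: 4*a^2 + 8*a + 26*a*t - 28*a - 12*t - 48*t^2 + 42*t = 4*a^2 + a*(26*t - 20) - 48*t^2 + 30*t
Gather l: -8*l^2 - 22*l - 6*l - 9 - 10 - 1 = -8*l^2 - 28*l - 20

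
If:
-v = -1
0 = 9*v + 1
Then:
No Solution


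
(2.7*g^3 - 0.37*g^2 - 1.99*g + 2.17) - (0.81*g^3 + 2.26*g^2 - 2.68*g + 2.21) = 1.89*g^3 - 2.63*g^2 + 0.69*g - 0.04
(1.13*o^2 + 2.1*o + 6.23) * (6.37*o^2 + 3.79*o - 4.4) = 7.1981*o^4 + 17.6597*o^3 + 42.6721*o^2 + 14.3717*o - 27.412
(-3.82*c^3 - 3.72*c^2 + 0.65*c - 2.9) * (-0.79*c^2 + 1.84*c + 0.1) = 3.0178*c^5 - 4.09*c^4 - 7.7403*c^3 + 3.115*c^2 - 5.271*c - 0.29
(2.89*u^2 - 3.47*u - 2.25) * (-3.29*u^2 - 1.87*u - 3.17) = -9.5081*u^4 + 6.012*u^3 + 4.7301*u^2 + 15.2074*u + 7.1325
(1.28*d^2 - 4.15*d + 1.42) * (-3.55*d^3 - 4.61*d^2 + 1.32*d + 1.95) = -4.544*d^5 + 8.8317*d^4 + 15.7801*d^3 - 9.5282*d^2 - 6.2181*d + 2.769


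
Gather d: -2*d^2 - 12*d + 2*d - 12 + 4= -2*d^2 - 10*d - 8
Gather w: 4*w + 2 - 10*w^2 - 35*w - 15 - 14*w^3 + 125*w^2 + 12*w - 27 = -14*w^3 + 115*w^2 - 19*w - 40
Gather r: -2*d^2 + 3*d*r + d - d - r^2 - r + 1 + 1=-2*d^2 - r^2 + r*(3*d - 1) + 2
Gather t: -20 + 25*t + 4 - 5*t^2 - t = -5*t^2 + 24*t - 16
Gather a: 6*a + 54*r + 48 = 6*a + 54*r + 48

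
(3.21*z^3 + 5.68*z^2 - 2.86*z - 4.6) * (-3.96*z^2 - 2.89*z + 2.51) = -12.7116*z^5 - 31.7697*z^4 + 2.9675*z^3 + 40.7382*z^2 + 6.1154*z - 11.546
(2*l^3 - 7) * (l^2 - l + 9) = 2*l^5 - 2*l^4 + 18*l^3 - 7*l^2 + 7*l - 63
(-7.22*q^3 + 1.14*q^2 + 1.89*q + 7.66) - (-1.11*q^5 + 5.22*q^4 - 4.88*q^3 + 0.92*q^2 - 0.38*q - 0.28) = 1.11*q^5 - 5.22*q^4 - 2.34*q^3 + 0.22*q^2 + 2.27*q + 7.94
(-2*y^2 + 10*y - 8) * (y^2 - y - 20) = -2*y^4 + 12*y^3 + 22*y^2 - 192*y + 160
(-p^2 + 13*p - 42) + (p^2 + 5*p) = 18*p - 42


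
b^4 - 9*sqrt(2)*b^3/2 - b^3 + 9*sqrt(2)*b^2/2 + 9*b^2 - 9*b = b*(b - 1)*(b - 3*sqrt(2))*(b - 3*sqrt(2)/2)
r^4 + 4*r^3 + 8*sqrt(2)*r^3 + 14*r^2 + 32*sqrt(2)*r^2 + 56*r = r*(r + 4)*(r + sqrt(2))*(r + 7*sqrt(2))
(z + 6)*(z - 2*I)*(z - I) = z^3 + 6*z^2 - 3*I*z^2 - 2*z - 18*I*z - 12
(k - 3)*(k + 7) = k^2 + 4*k - 21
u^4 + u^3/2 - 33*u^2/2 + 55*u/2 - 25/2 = (u - 5/2)*(u - 1)^2*(u + 5)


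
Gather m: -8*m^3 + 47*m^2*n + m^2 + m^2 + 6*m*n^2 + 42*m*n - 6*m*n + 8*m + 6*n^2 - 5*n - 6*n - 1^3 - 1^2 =-8*m^3 + m^2*(47*n + 2) + m*(6*n^2 + 36*n + 8) + 6*n^2 - 11*n - 2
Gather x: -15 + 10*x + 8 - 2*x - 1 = 8*x - 8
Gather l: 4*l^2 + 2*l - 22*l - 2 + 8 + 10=4*l^2 - 20*l + 16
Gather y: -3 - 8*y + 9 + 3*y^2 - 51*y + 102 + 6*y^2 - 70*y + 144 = 9*y^2 - 129*y + 252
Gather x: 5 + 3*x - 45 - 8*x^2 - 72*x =-8*x^2 - 69*x - 40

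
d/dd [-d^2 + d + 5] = 1 - 2*d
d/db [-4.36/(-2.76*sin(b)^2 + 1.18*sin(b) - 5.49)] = (5.1448 - 24.0672*sin(b))*cos(b)/(2.76*sin(b)^2 - 1.18*sin(b) + 5.49)^2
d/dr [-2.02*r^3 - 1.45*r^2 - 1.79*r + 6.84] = -6.06*r^2 - 2.9*r - 1.79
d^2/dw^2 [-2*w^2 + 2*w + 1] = -4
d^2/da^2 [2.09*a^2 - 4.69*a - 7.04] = 4.18000000000000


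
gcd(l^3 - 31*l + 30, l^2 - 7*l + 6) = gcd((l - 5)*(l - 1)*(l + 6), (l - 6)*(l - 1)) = l - 1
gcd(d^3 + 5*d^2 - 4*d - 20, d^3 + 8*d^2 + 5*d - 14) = d + 2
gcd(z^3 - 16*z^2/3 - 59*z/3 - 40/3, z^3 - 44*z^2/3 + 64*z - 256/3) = z - 8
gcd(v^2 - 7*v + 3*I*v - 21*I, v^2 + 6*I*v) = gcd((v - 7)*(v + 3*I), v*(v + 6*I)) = 1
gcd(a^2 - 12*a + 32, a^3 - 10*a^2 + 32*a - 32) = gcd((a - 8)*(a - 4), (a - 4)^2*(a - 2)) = a - 4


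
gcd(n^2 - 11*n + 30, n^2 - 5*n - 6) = n - 6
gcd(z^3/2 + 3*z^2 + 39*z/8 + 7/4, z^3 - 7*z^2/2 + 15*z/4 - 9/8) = 1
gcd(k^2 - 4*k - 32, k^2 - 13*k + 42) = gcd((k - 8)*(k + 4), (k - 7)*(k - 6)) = 1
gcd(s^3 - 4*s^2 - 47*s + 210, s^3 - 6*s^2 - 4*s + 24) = s - 6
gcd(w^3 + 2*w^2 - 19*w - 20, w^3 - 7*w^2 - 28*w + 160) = w^2 + w - 20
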